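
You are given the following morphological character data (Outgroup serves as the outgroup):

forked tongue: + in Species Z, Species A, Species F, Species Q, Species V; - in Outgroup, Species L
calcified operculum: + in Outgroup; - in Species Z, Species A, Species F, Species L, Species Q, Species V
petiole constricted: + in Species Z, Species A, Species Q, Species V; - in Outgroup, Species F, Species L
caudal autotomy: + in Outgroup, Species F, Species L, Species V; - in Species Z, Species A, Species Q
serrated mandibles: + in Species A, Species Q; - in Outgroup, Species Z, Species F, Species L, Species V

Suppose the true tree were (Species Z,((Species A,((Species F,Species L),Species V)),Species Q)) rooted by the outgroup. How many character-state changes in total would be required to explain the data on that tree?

9

Map each character onto (Species Z,((Species A,((Species F,Species L),Species V)),Species Q)) (rooted by Outgroup) and count the minimum state changes it requires (Fitch parsimony):
forked tongue: 2; calcified operculum: 1; petiole constricted: 2; caudal autotomy: 2; serrated mandibles: 2.
Total tree length = 9.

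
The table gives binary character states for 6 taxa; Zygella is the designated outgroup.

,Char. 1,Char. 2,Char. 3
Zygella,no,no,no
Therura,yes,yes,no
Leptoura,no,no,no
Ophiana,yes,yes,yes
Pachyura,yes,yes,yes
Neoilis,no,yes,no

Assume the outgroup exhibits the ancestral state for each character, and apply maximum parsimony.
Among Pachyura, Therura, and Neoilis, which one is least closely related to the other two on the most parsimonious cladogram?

Neoilis

The outgroup has state 'no' for every character, so 'yes' is the derived state throughout.
Only Ophiana, Pachyura, and Therura show the derived state 'yes' for Char. 1, supporting them as a clade.
Only Neoilis, Ophiana, Pachyura, and Therura show the derived state 'yes' for Char. 2, supporting them as a clade.
Only Ophiana and Pachyura show the derived state 'yes' for Char. 3, supporting them as a clade.
Most parsimonious ingroup topology: (((Therura,(Ophiana,Pachyura)),Neoilis),Leptoura).
Therura and Pachyura share a more recent common ancestor with each other than either does with Neoilis, so Neoilis is the least closely related of the three.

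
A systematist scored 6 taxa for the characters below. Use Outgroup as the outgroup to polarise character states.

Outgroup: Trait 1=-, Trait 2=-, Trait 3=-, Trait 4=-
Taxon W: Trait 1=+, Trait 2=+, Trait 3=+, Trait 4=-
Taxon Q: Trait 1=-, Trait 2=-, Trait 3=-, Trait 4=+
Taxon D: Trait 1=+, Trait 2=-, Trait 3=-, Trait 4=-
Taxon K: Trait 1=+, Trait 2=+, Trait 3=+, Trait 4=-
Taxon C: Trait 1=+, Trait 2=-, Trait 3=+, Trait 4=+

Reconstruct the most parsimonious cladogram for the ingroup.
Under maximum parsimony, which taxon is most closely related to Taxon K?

Taxon W

The outgroup has state '-' for every character, so '+' is the derived state throughout.
Trait 1: derived state '+' in Taxon C, Taxon D, Taxon K, and Taxon W only — synapomorphy for {Taxon C, Taxon D, Taxon K, Taxon W}.
Only Taxon K and Taxon W show the derived state '+' for Trait 2, supporting them as a clade.
Only Taxon C, Taxon K, and Taxon W show the derived state '+' for Trait 3, supporting them as a clade.
Trait 4 (state '+') occurs in Taxon C and Taxon Q but conflicts with the nesting implied by the other characters — most parsimoniously interpreted as homoplasy.
Most parsimonious ingroup topology: ((((Taxon W,Taxon K),Taxon C),Taxon D),Taxon Q).
Taxon K and Taxon W form a cherry on this tree, so they are sister taxa.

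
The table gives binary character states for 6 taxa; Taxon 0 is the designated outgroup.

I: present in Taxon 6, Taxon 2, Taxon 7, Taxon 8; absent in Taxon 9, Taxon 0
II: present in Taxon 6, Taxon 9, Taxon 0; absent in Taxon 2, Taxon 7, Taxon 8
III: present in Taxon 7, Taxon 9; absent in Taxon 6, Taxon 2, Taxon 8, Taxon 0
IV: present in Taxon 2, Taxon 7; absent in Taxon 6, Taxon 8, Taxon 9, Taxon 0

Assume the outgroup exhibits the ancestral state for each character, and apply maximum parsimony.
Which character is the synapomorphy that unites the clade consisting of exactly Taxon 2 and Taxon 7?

Character polarity is set by the outgroup: the derived state is whichever differs from the outgroup's state, so for II the derived state is 'absent', and for the remaining characters it is 'present'.
I (derived state 'present') is shared by Taxon 2, Taxon 6, Taxon 7, and Taxon 8 — a synapomorphy uniting that clade.
II (derived state 'absent') is shared by Taxon 2, Taxon 7, and Taxon 8 — a synapomorphy uniting that clade.
III (state 'present') occurs in Taxon 7 and Taxon 9 but conflicts with the nesting implied by the other characters — most parsimoniously interpreted as homoplasy.
IV (derived state 'present') is shared by Taxon 2 and Taxon 7 — a synapomorphy uniting that clade.
Most parsimonious ingroup topology: (Taxon 9,(Taxon 6,((Taxon 7,Taxon 2),Taxon 8))).
The clade {Taxon 2, Taxon 7} is supported by IV: its derived state 'present' occurs in exactly those taxa and in no other taxon (including the outgroup).

IV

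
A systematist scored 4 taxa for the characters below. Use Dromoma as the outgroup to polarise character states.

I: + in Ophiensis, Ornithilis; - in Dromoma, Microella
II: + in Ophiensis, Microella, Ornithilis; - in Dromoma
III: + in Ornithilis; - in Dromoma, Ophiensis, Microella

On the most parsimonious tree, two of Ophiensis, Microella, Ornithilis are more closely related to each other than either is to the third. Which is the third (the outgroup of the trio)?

Microella

The outgroup has state '-' for every character, so '+' is the derived state throughout.
I (derived state '+') is shared by Ophiensis and Ornithilis — a synapomorphy uniting that clade.
II (derived state '+') is shared by all ingroup taxa — unites the whole ingroup.
III: derived state '+' in Ornithilis only — an autapomorphy, so it tells us nothing about relationships among taxa.
Most parsimonious ingroup topology: ((Ophiensis,Ornithilis),Microella).
Ornithilis and Ophiensis share a more recent common ancestor with each other than either does with Microella, so Microella is the least closely related of the three.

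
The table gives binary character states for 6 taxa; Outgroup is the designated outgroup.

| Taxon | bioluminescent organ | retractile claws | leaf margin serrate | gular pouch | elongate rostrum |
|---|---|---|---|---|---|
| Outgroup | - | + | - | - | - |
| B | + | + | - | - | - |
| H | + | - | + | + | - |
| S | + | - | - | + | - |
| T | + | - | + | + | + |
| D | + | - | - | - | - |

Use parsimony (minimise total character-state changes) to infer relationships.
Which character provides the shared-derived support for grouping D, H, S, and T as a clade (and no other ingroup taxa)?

retractile claws

Character polarity is set by the outgroup: the derived state is whichever differs from the outgroup's state, so for retractile claws the derived state is '-', and for the remaining characters it is '+'.
bioluminescent organ (derived state '+') is shared by all ingroup taxa — unites the whole ingroup.
retractile claws: derived state '-' in D, H, S, and T only — synapomorphy for {D, H, S, T}.
leaf margin serrate: derived state '+' in H and T only — synapomorphy for {H, T}.
gular pouch (derived state '+') is shared by H, S, and T — a synapomorphy uniting that clade.
elongate rostrum (derived state '+') is unique to T (autapomorphy; uninformative for grouping).
Most parsimonious ingroup topology: (B,(((H,T),S),D)).
The clade {D, H, S, T} is supported by retractile claws: its derived state '-' occurs in exactly those taxa and in no other taxon (including the outgroup).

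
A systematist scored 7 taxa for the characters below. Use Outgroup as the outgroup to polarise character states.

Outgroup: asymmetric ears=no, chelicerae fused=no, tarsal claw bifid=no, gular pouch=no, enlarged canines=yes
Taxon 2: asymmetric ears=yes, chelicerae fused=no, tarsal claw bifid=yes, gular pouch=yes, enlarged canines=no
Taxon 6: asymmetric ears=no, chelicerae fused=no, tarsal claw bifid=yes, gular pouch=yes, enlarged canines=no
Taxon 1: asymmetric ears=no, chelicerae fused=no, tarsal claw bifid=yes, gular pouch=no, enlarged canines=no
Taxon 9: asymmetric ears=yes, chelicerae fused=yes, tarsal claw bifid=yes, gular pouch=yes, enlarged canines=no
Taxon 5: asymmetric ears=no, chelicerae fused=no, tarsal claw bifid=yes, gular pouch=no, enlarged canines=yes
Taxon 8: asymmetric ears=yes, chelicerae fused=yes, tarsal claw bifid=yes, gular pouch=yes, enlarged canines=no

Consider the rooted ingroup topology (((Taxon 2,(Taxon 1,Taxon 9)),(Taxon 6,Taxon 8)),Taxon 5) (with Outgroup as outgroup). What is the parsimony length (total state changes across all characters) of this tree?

9

Map each character onto (((Taxon 2,(Taxon 1,Taxon 9)),(Taxon 6,Taxon 8)),Taxon 5) (rooted by Outgroup) and count the minimum state changes it requires (Fitch parsimony):
asymmetric ears: 3; chelicerae fused: 2; tarsal claw bifid: 1; gular pouch: 2; enlarged canines: 1.
Total tree length = 9.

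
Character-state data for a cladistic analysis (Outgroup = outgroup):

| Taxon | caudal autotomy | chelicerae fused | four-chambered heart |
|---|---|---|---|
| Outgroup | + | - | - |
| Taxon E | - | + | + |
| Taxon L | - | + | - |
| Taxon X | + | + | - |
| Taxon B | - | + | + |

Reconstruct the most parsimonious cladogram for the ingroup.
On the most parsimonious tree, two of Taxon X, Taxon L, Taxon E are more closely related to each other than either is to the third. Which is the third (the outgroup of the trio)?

Taxon X

Character polarity is set by the outgroup: the derived state is whichever differs from the outgroup's state, so for caudal autotomy the derived state is '-', and for the remaining characters it is '+'.
caudal autotomy: derived state '-' in Taxon B, Taxon E, and Taxon L only — synapomorphy for {Taxon B, Taxon E, Taxon L}.
chelicerae fused (derived state '+') is shared by all ingroup taxa — unites the whole ingroup.
four-chambered heart: derived state '+' in Taxon B and Taxon E only — synapomorphy for {Taxon B, Taxon E}.
Most parsimonious ingroup topology: (((Taxon E,Taxon B),Taxon L),Taxon X).
Taxon L and Taxon E share a more recent common ancestor with each other than either does with Taxon X, so Taxon X is the least closely related of the three.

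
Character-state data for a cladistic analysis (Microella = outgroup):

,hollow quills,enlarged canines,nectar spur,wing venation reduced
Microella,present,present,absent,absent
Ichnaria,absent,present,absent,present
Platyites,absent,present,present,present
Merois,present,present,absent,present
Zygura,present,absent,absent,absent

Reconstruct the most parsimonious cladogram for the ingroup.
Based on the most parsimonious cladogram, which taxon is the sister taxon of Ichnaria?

Platyites

Character polarity is set by the outgroup: the derived state is whichever differs from the outgroup's state, so for hollow quills, enlarged canines the derived state is 'absent', and for the remaining characters it is 'present'.
hollow quills: derived state 'absent' in Ichnaria and Platyites only — synapomorphy for {Ichnaria, Platyites}.
enlarged canines: derived state 'absent' in Zygura only — an autapomorphy, so it tells us nothing about relationships among taxa.
nectar spur (derived state 'present') is unique to Platyites (autapomorphy; uninformative for grouping).
wing venation reduced: derived state 'present' in Ichnaria, Merois, and Platyites only — synapomorphy for {Ichnaria, Merois, Platyites}.
Most parsimonious ingroup topology: (((Ichnaria,Platyites),Merois),Zygura).
Ichnaria and Platyites form a cherry on this tree, so they are sister taxa.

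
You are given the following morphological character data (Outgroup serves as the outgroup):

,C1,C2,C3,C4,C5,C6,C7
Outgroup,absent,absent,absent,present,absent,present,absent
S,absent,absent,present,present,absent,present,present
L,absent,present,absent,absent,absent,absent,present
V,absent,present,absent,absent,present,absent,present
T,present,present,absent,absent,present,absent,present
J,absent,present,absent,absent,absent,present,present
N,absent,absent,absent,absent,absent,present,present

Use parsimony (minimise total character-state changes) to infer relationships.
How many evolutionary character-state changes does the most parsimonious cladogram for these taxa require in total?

Character polarity is set by the outgroup: the derived state is whichever differs from the outgroup's state, so for C4, C6 the derived state is 'absent', and for the remaining characters it is 'present'.
C1 (derived state 'present') is unique to T (autapomorphy; uninformative for grouping).
Only J, L, T, and V show the derived state 'present' for C2, supporting them as a clade.
C3: derived state 'present' in S only — an autapomorphy, so it tells us nothing about relationships among taxa.
C4 (derived state 'absent') is shared by J, L, N, T, and V — a synapomorphy uniting that clade.
C5: derived state 'present' in T and V only — synapomorphy for {T, V}.
C6: derived state 'absent' in L, T, and V only — synapomorphy for {L, T, V}.
All ingroup taxa share the derived state 'present' for C7; it defines the ingroup but does not resolve relationships within it.
Most parsimonious ingroup topology: (S,(((L,(V,T)),J),N)).
Changes per character on this tree: C1: 1; C2: 1; C3: 1; C4: 1; C5: 1; C6: 1; C7: 1.
Total = 7.

7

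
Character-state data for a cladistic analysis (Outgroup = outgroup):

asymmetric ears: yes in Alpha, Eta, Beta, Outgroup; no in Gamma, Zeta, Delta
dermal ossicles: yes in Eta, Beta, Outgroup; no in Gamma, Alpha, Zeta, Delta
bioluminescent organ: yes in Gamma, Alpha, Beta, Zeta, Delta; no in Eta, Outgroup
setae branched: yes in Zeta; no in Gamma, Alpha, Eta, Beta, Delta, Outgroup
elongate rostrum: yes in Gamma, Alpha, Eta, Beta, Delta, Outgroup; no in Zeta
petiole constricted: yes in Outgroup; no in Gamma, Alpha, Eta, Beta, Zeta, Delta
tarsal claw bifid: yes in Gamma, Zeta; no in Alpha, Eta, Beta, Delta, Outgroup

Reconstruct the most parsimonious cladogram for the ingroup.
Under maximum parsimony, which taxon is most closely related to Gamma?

Character polarity is set by the outgroup: the derived state is whichever differs from the outgroup's state, so for asymmetric ears, dermal ossicles, elongate rostrum, petiole constricted the derived state is 'no', and for the remaining characters it is 'yes'.
asymmetric ears (derived state 'no') is shared by Delta, Gamma, and Zeta — a synapomorphy uniting that clade.
dermal ossicles: derived state 'no' in Alpha, Delta, Gamma, and Zeta only — synapomorphy for {Alpha, Delta, Gamma, Zeta}.
bioluminescent organ: derived state 'yes' in Alpha, Beta, Delta, Gamma, and Zeta only — synapomorphy for {Alpha, Beta, Delta, Gamma, Zeta}.
setae branched (derived state 'yes') is unique to Zeta (autapomorphy; uninformative for grouping).
elongate rostrum (derived state 'no') is unique to Zeta (autapomorphy; uninformative for grouping).
All ingroup taxa share the derived state 'no' for petiole constricted; it defines the ingroup but does not resolve relationships within it.
Only Gamma and Zeta show the derived state 'yes' for tarsal claw bifid, supporting them as a clade.
Most parsimonious ingroup topology: ((((Delta,(Zeta,Gamma)),Alpha),Beta),Eta).
Gamma and Zeta form a cherry on this tree, so they are sister taxa.

Zeta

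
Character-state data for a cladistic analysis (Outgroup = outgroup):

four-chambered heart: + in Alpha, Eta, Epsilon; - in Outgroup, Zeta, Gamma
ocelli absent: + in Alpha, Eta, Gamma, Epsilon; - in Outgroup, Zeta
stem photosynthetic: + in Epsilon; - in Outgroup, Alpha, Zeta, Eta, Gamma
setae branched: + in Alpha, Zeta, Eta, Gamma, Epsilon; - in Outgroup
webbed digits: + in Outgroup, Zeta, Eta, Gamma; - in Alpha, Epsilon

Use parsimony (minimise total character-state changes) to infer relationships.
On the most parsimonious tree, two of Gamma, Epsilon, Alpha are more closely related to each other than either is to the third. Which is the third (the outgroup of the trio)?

Character polarity is set by the outgroup: the derived state is whichever differs from the outgroup's state, so for webbed digits the derived state is '-', and for the remaining characters it is '+'.
four-chambered heart: derived state '+' in Alpha, Epsilon, and Eta only — synapomorphy for {Alpha, Epsilon, Eta}.
Only Alpha, Epsilon, Eta, and Gamma show the derived state '+' for ocelli absent, supporting them as a clade.
stem photosynthetic: derived state '+' in Epsilon only — an autapomorphy, so it tells us nothing about relationships among taxa.
All ingroup taxa share the derived state '+' for setae branched; it defines the ingroup but does not resolve relationships within it.
Only Alpha and Epsilon show the derived state '-' for webbed digits, supporting them as a clade.
Most parsimonious ingroup topology: ((((Alpha,Epsilon),Eta),Gamma),Zeta).
Epsilon and Alpha share a more recent common ancestor with each other than either does with Gamma, so Gamma is the least closely related of the three.

Gamma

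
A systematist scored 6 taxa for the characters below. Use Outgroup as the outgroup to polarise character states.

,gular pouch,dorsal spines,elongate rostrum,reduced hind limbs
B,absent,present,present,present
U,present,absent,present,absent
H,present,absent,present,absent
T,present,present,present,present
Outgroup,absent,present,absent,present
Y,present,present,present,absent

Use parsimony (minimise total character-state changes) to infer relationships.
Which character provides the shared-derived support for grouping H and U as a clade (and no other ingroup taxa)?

dorsal spines

Character polarity is set by the outgroup: the derived state is whichever differs from the outgroup's state, so for dorsal spines, reduced hind limbs the derived state is 'absent', and for the remaining characters it is 'present'.
gular pouch (derived state 'present') is shared by H, T, U, and Y — a synapomorphy uniting that clade.
Only H and U show the derived state 'absent' for dorsal spines, supporting them as a clade.
elongate rostrum (derived state 'present') is shared by all ingroup taxa — unites the whole ingroup.
Only H, U, and Y show the derived state 'absent' for reduced hind limbs, supporting them as a clade.
Most parsimonious ingroup topology: (((Y,(H,U)),T),B).
The clade {H, U} is supported by dorsal spines: its derived state 'absent' occurs in exactly those taxa and in no other taxon (including the outgroup).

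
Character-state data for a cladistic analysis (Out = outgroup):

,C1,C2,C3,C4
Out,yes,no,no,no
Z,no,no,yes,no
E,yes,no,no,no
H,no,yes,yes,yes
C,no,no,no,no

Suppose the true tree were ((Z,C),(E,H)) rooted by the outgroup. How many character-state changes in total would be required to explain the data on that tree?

Map each character onto ((Z,C),(E,H)) (rooted by Out) and count the minimum state changes it requires (Fitch parsimony):
C1: 2; C2: 1; C3: 2; C4: 1.
Total tree length = 6.

6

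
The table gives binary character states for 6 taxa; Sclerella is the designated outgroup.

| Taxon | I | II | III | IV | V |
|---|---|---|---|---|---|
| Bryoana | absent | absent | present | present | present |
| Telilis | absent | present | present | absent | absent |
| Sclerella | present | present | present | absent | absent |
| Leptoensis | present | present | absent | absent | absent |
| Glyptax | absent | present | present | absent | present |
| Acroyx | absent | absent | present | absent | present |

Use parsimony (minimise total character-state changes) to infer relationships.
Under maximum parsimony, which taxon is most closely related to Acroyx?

Bryoana

Character polarity is set by the outgroup: the derived state is whichever differs from the outgroup's state, so for I, II, III the derived state is 'absent', and for the remaining characters it is 'present'.
I (derived state 'absent') is shared by Acroyx, Bryoana, Glyptax, and Telilis — a synapomorphy uniting that clade.
II (derived state 'absent') is shared by Acroyx and Bryoana — a synapomorphy uniting that clade.
III (derived state 'absent') is unique to Leptoensis (autapomorphy; uninformative for grouping).
IV: derived state 'present' in Bryoana only — an autapomorphy, so it tells us nothing about relationships among taxa.
V: derived state 'present' in Acroyx, Bryoana, and Glyptax only — synapomorphy for {Acroyx, Bryoana, Glyptax}.
Most parsimonious ingroup topology: ((((Acroyx,Bryoana),Glyptax),Telilis),Leptoensis).
Acroyx and Bryoana form a cherry on this tree, so they are sister taxa.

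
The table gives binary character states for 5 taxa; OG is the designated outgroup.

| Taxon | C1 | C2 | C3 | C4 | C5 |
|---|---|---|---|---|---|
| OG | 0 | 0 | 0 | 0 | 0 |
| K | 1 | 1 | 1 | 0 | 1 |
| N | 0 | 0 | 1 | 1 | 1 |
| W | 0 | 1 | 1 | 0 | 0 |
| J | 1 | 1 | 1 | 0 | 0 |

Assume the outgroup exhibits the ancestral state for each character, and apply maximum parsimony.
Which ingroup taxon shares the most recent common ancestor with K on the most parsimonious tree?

J

The outgroup has state '0' for every character, so '1' is the derived state throughout.
Only J and K show the derived state '1' for C1, supporting them as a clade.
C2 (derived state '1') is shared by J, K, and W — a synapomorphy uniting that clade.
All ingroup taxa share the derived state '1' for C3; it defines the ingroup but does not resolve relationships within it.
C4: derived state '1' in N only — an autapomorphy, so it tells us nothing about relationships among taxa.
C5 (state '1') occurs in K and N but conflicts with the nesting implied by the other characters — most parsimoniously interpreted as homoplasy.
Most parsimonious ingroup topology: (((K,J),W),N).
K and J form a cherry on this tree, so they are sister taxa.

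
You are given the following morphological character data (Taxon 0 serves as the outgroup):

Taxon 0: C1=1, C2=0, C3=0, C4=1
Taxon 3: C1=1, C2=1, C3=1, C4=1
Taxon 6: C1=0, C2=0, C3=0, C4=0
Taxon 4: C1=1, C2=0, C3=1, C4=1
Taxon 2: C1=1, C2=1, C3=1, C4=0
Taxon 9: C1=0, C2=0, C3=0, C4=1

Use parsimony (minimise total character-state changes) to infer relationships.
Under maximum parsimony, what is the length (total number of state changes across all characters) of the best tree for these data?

5

Character polarity is set by the outgroup: the derived state is whichever differs from the outgroup's state, so for C1, C4 the derived state is '0', and for the remaining characters it is '1'.
C1: derived state '0' in Taxon 6 and Taxon 9 only — synapomorphy for {Taxon 6, Taxon 9}.
C2: derived state '1' in Taxon 2 and Taxon 3 only — synapomorphy for {Taxon 2, Taxon 3}.
Only Taxon 2, Taxon 3, and Taxon 4 show the derived state '1' for C3, supporting them as a clade.
C4 groups Taxon 2 and Taxon 6, which is incompatible with the clades supported by the remaining characters; treating it as convergent (homoplasy) costs fewer steps than any alternative tree.
Most parsimonious ingroup topology: (((Taxon 3,Taxon 2),Taxon 4),(Taxon 6,Taxon 9)).
Changes per character on this tree: C1: 1; C2: 1; C3: 1; C4: 2.
Total = 5.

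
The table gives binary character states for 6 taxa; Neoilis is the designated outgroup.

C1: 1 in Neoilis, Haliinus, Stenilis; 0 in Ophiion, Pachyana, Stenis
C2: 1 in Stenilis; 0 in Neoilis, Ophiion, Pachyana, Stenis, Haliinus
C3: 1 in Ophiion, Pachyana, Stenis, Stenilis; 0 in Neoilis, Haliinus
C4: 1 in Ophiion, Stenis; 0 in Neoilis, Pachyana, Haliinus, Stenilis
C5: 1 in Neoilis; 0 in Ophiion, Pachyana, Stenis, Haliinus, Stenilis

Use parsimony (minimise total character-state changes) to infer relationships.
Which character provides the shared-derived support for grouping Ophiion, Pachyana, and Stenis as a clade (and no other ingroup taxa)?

C1

Character polarity is set by the outgroup: the derived state is whichever differs from the outgroup's state, so for C1, C5 the derived state is '0', and for the remaining characters it is '1'.
C1: derived state '0' in Ophiion, Pachyana, and Stenis only — synapomorphy for {Ophiion, Pachyana, Stenis}.
C2: derived state '1' in Stenilis only — an autapomorphy, so it tells us nothing about relationships among taxa.
C3 (derived state '1') is shared by Ophiion, Pachyana, Stenilis, and Stenis — a synapomorphy uniting that clade.
C4 (derived state '1') is shared by Ophiion and Stenis — a synapomorphy uniting that clade.
C5 (derived state '0') is shared by all ingroup taxa — unites the whole ingroup.
Most parsimonious ingroup topology: ((((Ophiion,Stenis),Pachyana),Stenilis),Haliinus).
The clade {Ophiion, Pachyana, Stenis} is supported by C1: its derived state '0' occurs in exactly those taxa and in no other taxon (including the outgroup).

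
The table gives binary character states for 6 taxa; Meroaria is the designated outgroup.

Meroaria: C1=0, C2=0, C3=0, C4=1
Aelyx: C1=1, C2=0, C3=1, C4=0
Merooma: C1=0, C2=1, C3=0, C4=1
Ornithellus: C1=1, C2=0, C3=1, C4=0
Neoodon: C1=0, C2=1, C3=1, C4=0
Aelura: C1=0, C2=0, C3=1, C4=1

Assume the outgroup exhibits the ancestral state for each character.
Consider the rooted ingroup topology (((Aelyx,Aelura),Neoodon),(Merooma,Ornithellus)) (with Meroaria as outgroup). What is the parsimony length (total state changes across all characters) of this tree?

Map each character onto (((Aelyx,Aelura),Neoodon),(Merooma,Ornithellus)) (rooted by Meroaria) and count the minimum state changes it requires (Fitch parsimony):
C1: 2; C2: 2; C3: 2; C4: 3.
Total tree length = 9.

9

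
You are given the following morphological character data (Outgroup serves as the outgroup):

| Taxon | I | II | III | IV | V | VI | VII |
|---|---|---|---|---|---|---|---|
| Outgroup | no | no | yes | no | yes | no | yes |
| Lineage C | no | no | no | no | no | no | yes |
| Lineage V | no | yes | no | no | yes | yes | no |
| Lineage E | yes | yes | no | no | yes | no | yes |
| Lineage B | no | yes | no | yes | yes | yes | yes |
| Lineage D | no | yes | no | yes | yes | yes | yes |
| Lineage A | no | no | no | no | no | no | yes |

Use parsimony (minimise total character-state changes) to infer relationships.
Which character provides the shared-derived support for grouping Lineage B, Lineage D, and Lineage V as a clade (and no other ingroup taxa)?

Character polarity is set by the outgroup: the derived state is whichever differs from the outgroup's state, so for III, V, VII the derived state is 'no', and for the remaining characters it is 'yes'.
I: derived state 'yes' in Lineage E only — an autapomorphy, so it tells us nothing about relationships among taxa.
Only Lineage B, Lineage D, Lineage E, and Lineage V show the derived state 'yes' for II, supporting them as a clade.
III (derived state 'no') is shared by all ingroup taxa — unites the whole ingroup.
IV (derived state 'yes') is shared by Lineage B and Lineage D — a synapomorphy uniting that clade.
V (derived state 'no') is shared by Lineage A and Lineage C — a synapomorphy uniting that clade.
Only Lineage B, Lineage D, and Lineage V show the derived state 'yes' for VI, supporting them as a clade.
VII: derived state 'no' in Lineage V only — an autapomorphy, so it tells us nothing about relationships among taxa.
Most parsimonious ingroup topology: ((Lineage C,Lineage A),((Lineage V,(Lineage B,Lineage D)),Lineage E)).
The clade {Lineage B, Lineage D, Lineage V} is supported by VI: its derived state 'yes' occurs in exactly those taxa and in no other taxon (including the outgroup).

VI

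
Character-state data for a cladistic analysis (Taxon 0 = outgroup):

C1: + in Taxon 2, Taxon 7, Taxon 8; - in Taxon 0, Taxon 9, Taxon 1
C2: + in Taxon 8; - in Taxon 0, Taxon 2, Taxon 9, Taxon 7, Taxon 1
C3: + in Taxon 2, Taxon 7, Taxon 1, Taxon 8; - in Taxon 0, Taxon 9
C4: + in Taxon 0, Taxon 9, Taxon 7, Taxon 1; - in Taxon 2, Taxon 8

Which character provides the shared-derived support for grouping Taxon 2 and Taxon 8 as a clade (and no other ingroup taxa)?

Character polarity is set by the outgroup: the derived state is whichever differs from the outgroup's state, so for C4 the derived state is '-', and for the remaining characters it is '+'.
C1 (derived state '+') is shared by Taxon 2, Taxon 7, and Taxon 8 — a synapomorphy uniting that clade.
C2: derived state '+' in Taxon 8 only — an autapomorphy, so it tells us nothing about relationships among taxa.
Only Taxon 1, Taxon 2, Taxon 7, and Taxon 8 show the derived state '+' for C3, supporting them as a clade.
Only Taxon 2 and Taxon 8 show the derived state '-' for C4, supporting them as a clade.
Most parsimonious ingroup topology: ((((Taxon 2,Taxon 8),Taxon 7),Taxon 1),Taxon 9).
The clade {Taxon 2, Taxon 8} is supported by C4: its derived state '-' occurs in exactly those taxa and in no other taxon (including the outgroup).

C4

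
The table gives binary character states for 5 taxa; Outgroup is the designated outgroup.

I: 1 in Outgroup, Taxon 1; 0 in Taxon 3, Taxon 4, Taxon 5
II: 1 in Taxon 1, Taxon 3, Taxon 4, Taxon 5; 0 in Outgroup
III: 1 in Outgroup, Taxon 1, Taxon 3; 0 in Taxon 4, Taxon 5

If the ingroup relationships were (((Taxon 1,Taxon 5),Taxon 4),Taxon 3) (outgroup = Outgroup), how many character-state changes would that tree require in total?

5

Map each character onto (((Taxon 1,Taxon 5),Taxon 4),Taxon 3) (rooted by Outgroup) and count the minimum state changes it requires (Fitch parsimony):
I: 2; II: 1; III: 2.
Total tree length = 5.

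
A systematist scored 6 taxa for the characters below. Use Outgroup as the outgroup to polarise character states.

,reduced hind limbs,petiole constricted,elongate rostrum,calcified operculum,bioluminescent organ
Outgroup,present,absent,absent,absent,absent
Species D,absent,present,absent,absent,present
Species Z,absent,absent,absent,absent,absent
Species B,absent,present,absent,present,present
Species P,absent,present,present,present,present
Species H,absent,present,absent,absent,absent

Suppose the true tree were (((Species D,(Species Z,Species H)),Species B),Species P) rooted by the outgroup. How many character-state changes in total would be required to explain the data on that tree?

Map each character onto (((Species D,(Species Z,Species H)),Species B),Species P) (rooted by Outgroup) and count the minimum state changes it requires (Fitch parsimony):
reduced hind limbs: 1; petiole constricted: 2; elongate rostrum: 1; calcified operculum: 2; bioluminescent organ: 2.
Total tree length = 8.

8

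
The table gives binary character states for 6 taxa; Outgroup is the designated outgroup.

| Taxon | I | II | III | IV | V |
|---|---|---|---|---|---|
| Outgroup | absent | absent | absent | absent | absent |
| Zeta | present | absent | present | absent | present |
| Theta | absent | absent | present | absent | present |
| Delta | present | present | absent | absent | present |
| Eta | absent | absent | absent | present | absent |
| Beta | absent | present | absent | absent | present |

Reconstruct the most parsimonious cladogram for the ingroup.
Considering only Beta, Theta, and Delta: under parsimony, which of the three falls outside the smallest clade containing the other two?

Theta

The outgroup has state 'absent' for every character, so 'present' is the derived state throughout.
I (state 'present') occurs in Delta and Zeta but conflicts with the nesting implied by the other characters — most parsimoniously interpreted as homoplasy.
Only Beta and Delta show the derived state 'present' for II, supporting them as a clade.
III (derived state 'present') is shared by Theta and Zeta — a synapomorphy uniting that clade.
IV: derived state 'present' in Eta only — an autapomorphy, so it tells us nothing about relationships among taxa.
V: derived state 'present' in Beta, Delta, Theta, and Zeta only — synapomorphy for {Beta, Delta, Theta, Zeta}.
Most parsimonious ingroup topology: (((Zeta,Theta),(Delta,Beta)),Eta).
Delta and Beta share a more recent common ancestor with each other than either does with Theta, so Theta is the least closely related of the three.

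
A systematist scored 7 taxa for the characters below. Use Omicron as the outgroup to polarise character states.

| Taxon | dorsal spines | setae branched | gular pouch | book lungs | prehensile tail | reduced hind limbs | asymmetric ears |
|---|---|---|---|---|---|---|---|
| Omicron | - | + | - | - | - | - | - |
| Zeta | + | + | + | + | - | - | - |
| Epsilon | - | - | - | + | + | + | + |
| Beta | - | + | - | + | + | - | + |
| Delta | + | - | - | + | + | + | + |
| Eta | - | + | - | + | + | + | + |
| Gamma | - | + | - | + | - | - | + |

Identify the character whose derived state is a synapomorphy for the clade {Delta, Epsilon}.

Character polarity is set by the outgroup: the derived state is whichever differs from the outgroup's state, so for setae branched the derived state is '-', and for the remaining characters it is '+'.
dorsal spines (state '+') occurs in Delta and Zeta but conflicts with the nesting implied by the other characters — most parsimoniously interpreted as homoplasy.
setae branched (derived state '-') is shared by Delta and Epsilon — a synapomorphy uniting that clade.
gular pouch: derived state '+' in Zeta only — an autapomorphy, so it tells us nothing about relationships among taxa.
book lungs (derived state '+') is shared by all ingroup taxa — unites the whole ingroup.
prehensile tail (derived state '+') is shared by Beta, Delta, Epsilon, and Eta — a synapomorphy uniting that clade.
reduced hind limbs (derived state '+') is shared by Delta, Epsilon, and Eta — a synapomorphy uniting that clade.
Only Beta, Delta, Epsilon, Eta, and Gamma show the derived state '+' for asymmetric ears, supporting them as a clade.
Most parsimonious ingroup topology: (Zeta,((((Epsilon,Delta),Eta),Beta),Gamma)).
The clade {Delta, Epsilon} is supported by setae branched: its derived state '-' occurs in exactly those taxa and in no other taxon (including the outgroup).

setae branched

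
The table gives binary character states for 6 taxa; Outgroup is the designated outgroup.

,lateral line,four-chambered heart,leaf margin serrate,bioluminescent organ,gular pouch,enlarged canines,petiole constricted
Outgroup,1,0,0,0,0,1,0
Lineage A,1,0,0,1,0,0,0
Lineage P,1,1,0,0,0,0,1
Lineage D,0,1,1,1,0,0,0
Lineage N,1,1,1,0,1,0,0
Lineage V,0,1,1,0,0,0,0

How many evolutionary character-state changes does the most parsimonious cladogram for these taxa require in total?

8

Character polarity is set by the outgroup: the derived state is whichever differs from the outgroup's state, so for lateral line, enlarged canines the derived state is '0', and for the remaining characters it is '1'.
lateral line (derived state '0') is shared by Lineage D and Lineage V — a synapomorphy uniting that clade.
four-chambered heart (derived state '1') is shared by Lineage D, Lineage N, Lineage P, and Lineage V — a synapomorphy uniting that clade.
Only Lineage D, Lineage N, and Lineage V show the derived state '1' for leaf margin serrate, supporting them as a clade.
bioluminescent organ groups Lineage A and Lineage D, which is incompatible with the clades supported by the remaining characters; treating it as convergent (homoplasy) costs fewer steps than any alternative tree.
gular pouch (derived state '1') is unique to Lineage N (autapomorphy; uninformative for grouping).
All ingroup taxa share the derived state '0' for enlarged canines; it defines the ingroup but does not resolve relationships within it.
petiole constricted: derived state '1' in Lineage P only — an autapomorphy, so it tells us nothing about relationships among taxa.
Most parsimonious ingroup topology: (Lineage A,(Lineage P,((Lineage D,Lineage V),Lineage N))).
Changes per character on this tree: lateral line: 1; four-chambered heart: 1; leaf margin serrate: 1; bioluminescent organ: 2; gular pouch: 1; enlarged canines: 1; petiole constricted: 1.
Total = 8.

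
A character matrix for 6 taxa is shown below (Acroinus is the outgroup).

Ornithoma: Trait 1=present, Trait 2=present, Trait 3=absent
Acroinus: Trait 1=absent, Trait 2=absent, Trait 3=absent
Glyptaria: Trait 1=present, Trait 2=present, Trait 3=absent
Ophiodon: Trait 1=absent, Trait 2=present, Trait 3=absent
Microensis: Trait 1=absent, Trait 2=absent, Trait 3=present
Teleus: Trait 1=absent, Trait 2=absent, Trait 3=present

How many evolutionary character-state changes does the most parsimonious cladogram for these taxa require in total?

3

The outgroup has state 'absent' for every character, so 'present' is the derived state throughout.
Trait 1 (derived state 'present') is shared by Glyptaria and Ornithoma — a synapomorphy uniting that clade.
Trait 2: derived state 'present' in Glyptaria, Ophiodon, and Ornithoma only — synapomorphy for {Glyptaria, Ophiodon, Ornithoma}.
Trait 3: derived state 'present' in Microensis and Teleus only — synapomorphy for {Microensis, Teleus}.
Most parsimonious ingroup topology: ((Microensis,Teleus),(Ophiodon,(Glyptaria,Ornithoma))).
Changes per character on this tree: Trait 1: 1; Trait 2: 1; Trait 3: 1.
Total = 3.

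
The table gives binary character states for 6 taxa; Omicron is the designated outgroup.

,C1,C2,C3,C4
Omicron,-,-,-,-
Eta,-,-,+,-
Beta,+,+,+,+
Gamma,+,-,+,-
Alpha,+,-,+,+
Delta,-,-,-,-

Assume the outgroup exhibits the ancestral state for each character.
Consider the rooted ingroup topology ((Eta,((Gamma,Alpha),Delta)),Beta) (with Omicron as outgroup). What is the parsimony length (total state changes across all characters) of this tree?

Map each character onto ((Eta,((Gamma,Alpha),Delta)),Beta) (rooted by Omicron) and count the minimum state changes it requires (Fitch parsimony):
C1: 2; C2: 1; C3: 2; C4: 2.
Total tree length = 7.

7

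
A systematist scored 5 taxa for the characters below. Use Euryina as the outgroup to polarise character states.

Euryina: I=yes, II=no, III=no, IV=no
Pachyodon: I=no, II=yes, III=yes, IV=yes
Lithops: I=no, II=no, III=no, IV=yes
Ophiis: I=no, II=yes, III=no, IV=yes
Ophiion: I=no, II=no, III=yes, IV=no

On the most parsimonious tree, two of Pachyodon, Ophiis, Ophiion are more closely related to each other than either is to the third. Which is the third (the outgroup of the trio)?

Character polarity is set by the outgroup: the derived state is whichever differs from the outgroup's state, so for I the derived state is 'no', and for the remaining characters it is 'yes'.
I (derived state 'no') is shared by all ingroup taxa — unites the whole ingroup.
II: derived state 'yes' in Ophiis and Pachyodon only — synapomorphy for {Ophiis, Pachyodon}.
III groups Ophiion and Pachyodon, which is incompatible with the clades supported by the remaining characters; treating it as convergent (homoplasy) costs fewer steps than any alternative tree.
IV: derived state 'yes' in Lithops, Ophiis, and Pachyodon only — synapomorphy for {Lithops, Ophiis, Pachyodon}.
Most parsimonious ingroup topology: (((Pachyodon,Ophiis),Lithops),Ophiion).
Ophiis and Pachyodon share a more recent common ancestor with each other than either does with Ophiion, so Ophiion is the least closely related of the three.

Ophiion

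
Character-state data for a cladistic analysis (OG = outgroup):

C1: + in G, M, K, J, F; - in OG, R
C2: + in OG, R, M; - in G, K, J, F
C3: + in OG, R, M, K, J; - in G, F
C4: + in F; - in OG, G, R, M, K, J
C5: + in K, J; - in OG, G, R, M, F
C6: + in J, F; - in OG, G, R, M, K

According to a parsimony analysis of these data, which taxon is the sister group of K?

J

Character polarity is set by the outgroup: the derived state is whichever differs from the outgroup's state, so for C2, C3 the derived state is '-', and for the remaining characters it is '+'.
C1: derived state '+' in F, G, J, K, and M only — synapomorphy for {F, G, J, K, M}.
C2: derived state '-' in F, G, J, and K only — synapomorphy for {F, G, J, K}.
Only F and G show the derived state '-' for C3, supporting them as a clade.
C4 (derived state '+') is unique to F (autapomorphy; uninformative for grouping).
Only J and K show the derived state '+' for C5, supporting them as a clade.
C6 (state '+') occurs in F and J but conflicts with the nesting implied by the other characters — most parsimoniously interpreted as homoplasy.
Most parsimonious ingroup topology: ((((G,F),(K,J)),M),R).
K and J form a cherry on this tree, so they are sister taxa.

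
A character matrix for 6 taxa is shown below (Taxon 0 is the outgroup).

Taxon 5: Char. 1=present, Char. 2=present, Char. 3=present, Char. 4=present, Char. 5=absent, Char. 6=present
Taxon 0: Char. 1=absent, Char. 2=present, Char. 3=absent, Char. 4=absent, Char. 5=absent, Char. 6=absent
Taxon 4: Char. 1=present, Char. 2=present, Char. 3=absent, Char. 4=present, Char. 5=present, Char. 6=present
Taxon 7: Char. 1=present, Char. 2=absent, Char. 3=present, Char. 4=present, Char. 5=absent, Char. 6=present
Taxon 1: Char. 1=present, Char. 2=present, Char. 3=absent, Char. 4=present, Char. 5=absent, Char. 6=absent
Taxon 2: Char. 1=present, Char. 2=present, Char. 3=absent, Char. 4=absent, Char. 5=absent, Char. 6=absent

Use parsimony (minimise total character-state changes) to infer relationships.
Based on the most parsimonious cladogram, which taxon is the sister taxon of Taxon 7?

Taxon 5

Character polarity is set by the outgroup: the derived state is whichever differs from the outgroup's state, so for Char. 2 the derived state is 'absent', and for the remaining characters it is 'present'.
All ingroup taxa share the derived state 'present' for Char. 1; it defines the ingroup but does not resolve relationships within it.
Char. 2 (derived state 'absent') is unique to Taxon 7 (autapomorphy; uninformative for grouping).
Char. 3 (derived state 'present') is shared by Taxon 5 and Taxon 7 — a synapomorphy uniting that clade.
Char. 4 (derived state 'present') is shared by Taxon 1, Taxon 4, Taxon 5, and Taxon 7 — a synapomorphy uniting that clade.
Char. 5 (derived state 'present') is unique to Taxon 4 (autapomorphy; uninformative for grouping).
Char. 6 (derived state 'present') is shared by Taxon 4, Taxon 5, and Taxon 7 — a synapomorphy uniting that clade.
Most parsimonious ingroup topology: (Taxon 2,(((Taxon 7,Taxon 5),Taxon 4),Taxon 1)).
Taxon 7 and Taxon 5 form a cherry on this tree, so they are sister taxa.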